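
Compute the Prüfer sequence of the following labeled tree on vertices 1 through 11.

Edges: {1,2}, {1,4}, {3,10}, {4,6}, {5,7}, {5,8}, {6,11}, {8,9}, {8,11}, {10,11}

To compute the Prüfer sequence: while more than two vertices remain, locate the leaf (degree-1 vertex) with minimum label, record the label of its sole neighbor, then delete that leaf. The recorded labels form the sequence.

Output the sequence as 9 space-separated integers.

Step 1: leaves = {2,3,7,9}. Remove smallest leaf 2, emit neighbor 1.
Step 2: leaves = {1,3,7,9}. Remove smallest leaf 1, emit neighbor 4.
Step 3: leaves = {3,4,7,9}. Remove smallest leaf 3, emit neighbor 10.
Step 4: leaves = {4,7,9,10}. Remove smallest leaf 4, emit neighbor 6.
Step 5: leaves = {6,7,9,10}. Remove smallest leaf 6, emit neighbor 11.
Step 6: leaves = {7,9,10}. Remove smallest leaf 7, emit neighbor 5.
Step 7: leaves = {5,9,10}. Remove smallest leaf 5, emit neighbor 8.
Step 8: leaves = {9,10}. Remove smallest leaf 9, emit neighbor 8.
Step 9: leaves = {8,10}. Remove smallest leaf 8, emit neighbor 11.
Done: 2 vertices remain (10, 11). Sequence = [1 4 10 6 11 5 8 8 11]

Answer: 1 4 10 6 11 5 8 8 11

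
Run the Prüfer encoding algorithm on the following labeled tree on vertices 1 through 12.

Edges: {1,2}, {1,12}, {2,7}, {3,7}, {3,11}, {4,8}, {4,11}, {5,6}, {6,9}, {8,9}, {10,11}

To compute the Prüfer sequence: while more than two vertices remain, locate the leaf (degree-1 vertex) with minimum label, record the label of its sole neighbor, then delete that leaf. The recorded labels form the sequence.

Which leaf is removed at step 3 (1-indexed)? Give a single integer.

Step 1: current leaves = {5,10,12}. Remove leaf 5 (neighbor: 6).
Step 2: current leaves = {6,10,12}. Remove leaf 6 (neighbor: 9).
Step 3: current leaves = {9,10,12}. Remove leaf 9 (neighbor: 8).

Answer: 9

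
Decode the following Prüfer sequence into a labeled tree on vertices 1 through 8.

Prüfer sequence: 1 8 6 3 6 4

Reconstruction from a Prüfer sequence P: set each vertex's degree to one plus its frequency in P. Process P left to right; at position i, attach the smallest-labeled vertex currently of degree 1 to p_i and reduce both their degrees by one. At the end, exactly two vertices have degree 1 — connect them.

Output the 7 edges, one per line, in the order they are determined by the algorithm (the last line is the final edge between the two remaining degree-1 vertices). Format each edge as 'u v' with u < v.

Initial degrees: {1:2, 2:1, 3:2, 4:2, 5:1, 6:3, 7:1, 8:2}
Step 1: smallest deg-1 vertex = 2, p_1 = 1. Add edge {1,2}. Now deg[2]=0, deg[1]=1.
Step 2: smallest deg-1 vertex = 1, p_2 = 8. Add edge {1,8}. Now deg[1]=0, deg[8]=1.
Step 3: smallest deg-1 vertex = 5, p_3 = 6. Add edge {5,6}. Now deg[5]=0, deg[6]=2.
Step 4: smallest deg-1 vertex = 7, p_4 = 3. Add edge {3,7}. Now deg[7]=0, deg[3]=1.
Step 5: smallest deg-1 vertex = 3, p_5 = 6. Add edge {3,6}. Now deg[3]=0, deg[6]=1.
Step 6: smallest deg-1 vertex = 6, p_6 = 4. Add edge {4,6}. Now deg[6]=0, deg[4]=1.
Final: two remaining deg-1 vertices are 4, 8. Add edge {4,8}.

Answer: 1 2
1 8
5 6
3 7
3 6
4 6
4 8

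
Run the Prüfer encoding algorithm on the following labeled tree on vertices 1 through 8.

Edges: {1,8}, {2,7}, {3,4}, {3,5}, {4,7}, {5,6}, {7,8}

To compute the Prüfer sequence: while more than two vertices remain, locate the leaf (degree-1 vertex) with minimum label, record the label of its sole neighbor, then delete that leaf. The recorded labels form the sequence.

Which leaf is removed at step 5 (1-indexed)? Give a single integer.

Answer: 3

Derivation:
Step 1: current leaves = {1,2,6}. Remove leaf 1 (neighbor: 8).
Step 2: current leaves = {2,6,8}. Remove leaf 2 (neighbor: 7).
Step 3: current leaves = {6,8}. Remove leaf 6 (neighbor: 5).
Step 4: current leaves = {5,8}. Remove leaf 5 (neighbor: 3).
Step 5: current leaves = {3,8}. Remove leaf 3 (neighbor: 4).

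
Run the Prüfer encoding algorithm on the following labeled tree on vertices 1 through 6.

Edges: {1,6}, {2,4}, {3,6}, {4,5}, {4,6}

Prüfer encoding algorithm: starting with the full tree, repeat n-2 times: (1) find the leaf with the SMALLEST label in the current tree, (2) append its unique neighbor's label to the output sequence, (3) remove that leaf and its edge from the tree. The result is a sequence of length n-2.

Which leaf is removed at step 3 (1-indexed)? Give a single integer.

Step 1: current leaves = {1,2,3,5}. Remove leaf 1 (neighbor: 6).
Step 2: current leaves = {2,3,5}. Remove leaf 2 (neighbor: 4).
Step 3: current leaves = {3,5}. Remove leaf 3 (neighbor: 6).

Answer: 3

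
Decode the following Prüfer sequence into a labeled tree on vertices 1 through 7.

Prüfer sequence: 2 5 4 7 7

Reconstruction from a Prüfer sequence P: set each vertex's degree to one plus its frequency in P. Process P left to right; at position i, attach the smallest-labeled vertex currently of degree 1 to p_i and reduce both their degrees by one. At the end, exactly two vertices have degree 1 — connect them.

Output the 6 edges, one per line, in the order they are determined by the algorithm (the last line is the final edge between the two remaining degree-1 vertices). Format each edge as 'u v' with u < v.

Answer: 1 2
2 5
3 4
4 7
5 7
6 7

Derivation:
Initial degrees: {1:1, 2:2, 3:1, 4:2, 5:2, 6:1, 7:3}
Step 1: smallest deg-1 vertex = 1, p_1 = 2. Add edge {1,2}. Now deg[1]=0, deg[2]=1.
Step 2: smallest deg-1 vertex = 2, p_2 = 5. Add edge {2,5}. Now deg[2]=0, deg[5]=1.
Step 3: smallest deg-1 vertex = 3, p_3 = 4. Add edge {3,4}. Now deg[3]=0, deg[4]=1.
Step 4: smallest deg-1 vertex = 4, p_4 = 7. Add edge {4,7}. Now deg[4]=0, deg[7]=2.
Step 5: smallest deg-1 vertex = 5, p_5 = 7. Add edge {5,7}. Now deg[5]=0, deg[7]=1.
Final: two remaining deg-1 vertices are 6, 7. Add edge {6,7}.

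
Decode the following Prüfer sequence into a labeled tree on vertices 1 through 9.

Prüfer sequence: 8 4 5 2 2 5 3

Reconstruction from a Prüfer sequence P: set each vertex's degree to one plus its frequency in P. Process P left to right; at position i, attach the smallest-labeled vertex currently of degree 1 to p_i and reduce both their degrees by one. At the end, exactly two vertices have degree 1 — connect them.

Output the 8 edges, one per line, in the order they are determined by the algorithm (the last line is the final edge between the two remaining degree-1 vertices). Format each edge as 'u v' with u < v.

Initial degrees: {1:1, 2:3, 3:2, 4:2, 5:3, 6:1, 7:1, 8:2, 9:1}
Step 1: smallest deg-1 vertex = 1, p_1 = 8. Add edge {1,8}. Now deg[1]=0, deg[8]=1.
Step 2: smallest deg-1 vertex = 6, p_2 = 4. Add edge {4,6}. Now deg[6]=0, deg[4]=1.
Step 3: smallest deg-1 vertex = 4, p_3 = 5. Add edge {4,5}. Now deg[4]=0, deg[5]=2.
Step 4: smallest deg-1 vertex = 7, p_4 = 2. Add edge {2,7}. Now deg[7]=0, deg[2]=2.
Step 5: smallest deg-1 vertex = 8, p_5 = 2. Add edge {2,8}. Now deg[8]=0, deg[2]=1.
Step 6: smallest deg-1 vertex = 2, p_6 = 5. Add edge {2,5}. Now deg[2]=0, deg[5]=1.
Step 7: smallest deg-1 vertex = 5, p_7 = 3. Add edge {3,5}. Now deg[5]=0, deg[3]=1.
Final: two remaining deg-1 vertices are 3, 9. Add edge {3,9}.

Answer: 1 8
4 6
4 5
2 7
2 8
2 5
3 5
3 9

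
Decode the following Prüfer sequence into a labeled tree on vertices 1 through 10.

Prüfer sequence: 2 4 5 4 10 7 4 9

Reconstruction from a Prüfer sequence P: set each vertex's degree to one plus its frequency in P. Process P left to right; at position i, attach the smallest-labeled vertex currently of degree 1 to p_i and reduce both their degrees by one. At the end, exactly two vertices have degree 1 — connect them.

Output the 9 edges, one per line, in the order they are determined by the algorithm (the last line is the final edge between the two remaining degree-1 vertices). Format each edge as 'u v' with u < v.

Answer: 1 2
2 4
3 5
4 5
6 10
7 8
4 7
4 9
9 10

Derivation:
Initial degrees: {1:1, 2:2, 3:1, 4:4, 5:2, 6:1, 7:2, 8:1, 9:2, 10:2}
Step 1: smallest deg-1 vertex = 1, p_1 = 2. Add edge {1,2}. Now deg[1]=0, deg[2]=1.
Step 2: smallest deg-1 vertex = 2, p_2 = 4. Add edge {2,4}. Now deg[2]=0, deg[4]=3.
Step 3: smallest deg-1 vertex = 3, p_3 = 5. Add edge {3,5}. Now deg[3]=0, deg[5]=1.
Step 4: smallest deg-1 vertex = 5, p_4 = 4. Add edge {4,5}. Now deg[5]=0, deg[4]=2.
Step 5: smallest deg-1 vertex = 6, p_5 = 10. Add edge {6,10}. Now deg[6]=0, deg[10]=1.
Step 6: smallest deg-1 vertex = 8, p_6 = 7. Add edge {7,8}. Now deg[8]=0, deg[7]=1.
Step 7: smallest deg-1 vertex = 7, p_7 = 4. Add edge {4,7}. Now deg[7]=0, deg[4]=1.
Step 8: smallest deg-1 vertex = 4, p_8 = 9. Add edge {4,9}. Now deg[4]=0, deg[9]=1.
Final: two remaining deg-1 vertices are 9, 10. Add edge {9,10}.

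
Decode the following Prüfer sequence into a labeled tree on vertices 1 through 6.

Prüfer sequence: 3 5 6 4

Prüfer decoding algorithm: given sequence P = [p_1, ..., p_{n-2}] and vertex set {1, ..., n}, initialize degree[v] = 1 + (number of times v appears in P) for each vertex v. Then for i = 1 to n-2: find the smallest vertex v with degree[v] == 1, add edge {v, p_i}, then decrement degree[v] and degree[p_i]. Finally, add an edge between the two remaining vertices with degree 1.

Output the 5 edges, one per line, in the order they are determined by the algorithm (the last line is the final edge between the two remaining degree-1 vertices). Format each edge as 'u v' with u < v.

Answer: 1 3
2 5
3 6
4 5
4 6

Derivation:
Initial degrees: {1:1, 2:1, 3:2, 4:2, 5:2, 6:2}
Step 1: smallest deg-1 vertex = 1, p_1 = 3. Add edge {1,3}. Now deg[1]=0, deg[3]=1.
Step 2: smallest deg-1 vertex = 2, p_2 = 5. Add edge {2,5}. Now deg[2]=0, deg[5]=1.
Step 3: smallest deg-1 vertex = 3, p_3 = 6. Add edge {3,6}. Now deg[3]=0, deg[6]=1.
Step 4: smallest deg-1 vertex = 5, p_4 = 4. Add edge {4,5}. Now deg[5]=0, deg[4]=1.
Final: two remaining deg-1 vertices are 4, 6. Add edge {4,6}.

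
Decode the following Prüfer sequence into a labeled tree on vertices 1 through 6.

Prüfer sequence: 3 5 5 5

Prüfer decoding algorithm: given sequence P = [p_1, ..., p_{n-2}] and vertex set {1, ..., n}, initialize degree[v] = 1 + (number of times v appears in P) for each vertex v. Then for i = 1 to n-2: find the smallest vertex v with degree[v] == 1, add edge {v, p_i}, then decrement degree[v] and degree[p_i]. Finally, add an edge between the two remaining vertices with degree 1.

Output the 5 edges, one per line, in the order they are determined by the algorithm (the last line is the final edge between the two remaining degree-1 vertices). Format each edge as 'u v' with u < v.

Answer: 1 3
2 5
3 5
4 5
5 6

Derivation:
Initial degrees: {1:1, 2:1, 3:2, 4:1, 5:4, 6:1}
Step 1: smallest deg-1 vertex = 1, p_1 = 3. Add edge {1,3}. Now deg[1]=0, deg[3]=1.
Step 2: smallest deg-1 vertex = 2, p_2 = 5. Add edge {2,5}. Now deg[2]=0, deg[5]=3.
Step 3: smallest deg-1 vertex = 3, p_3 = 5. Add edge {3,5}. Now deg[3]=0, deg[5]=2.
Step 4: smallest deg-1 vertex = 4, p_4 = 5. Add edge {4,5}. Now deg[4]=0, deg[5]=1.
Final: two remaining deg-1 vertices are 5, 6. Add edge {5,6}.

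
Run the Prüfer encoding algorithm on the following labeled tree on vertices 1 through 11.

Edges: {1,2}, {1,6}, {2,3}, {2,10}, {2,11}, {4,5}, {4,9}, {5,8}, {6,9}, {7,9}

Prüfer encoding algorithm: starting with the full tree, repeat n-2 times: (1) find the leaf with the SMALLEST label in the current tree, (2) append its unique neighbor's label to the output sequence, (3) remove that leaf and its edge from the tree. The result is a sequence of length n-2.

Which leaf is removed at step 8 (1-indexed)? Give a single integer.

Answer: 1

Derivation:
Step 1: current leaves = {3,7,8,10,11}. Remove leaf 3 (neighbor: 2).
Step 2: current leaves = {7,8,10,11}. Remove leaf 7 (neighbor: 9).
Step 3: current leaves = {8,10,11}. Remove leaf 8 (neighbor: 5).
Step 4: current leaves = {5,10,11}. Remove leaf 5 (neighbor: 4).
Step 5: current leaves = {4,10,11}. Remove leaf 4 (neighbor: 9).
Step 6: current leaves = {9,10,11}. Remove leaf 9 (neighbor: 6).
Step 7: current leaves = {6,10,11}. Remove leaf 6 (neighbor: 1).
Step 8: current leaves = {1,10,11}. Remove leaf 1 (neighbor: 2).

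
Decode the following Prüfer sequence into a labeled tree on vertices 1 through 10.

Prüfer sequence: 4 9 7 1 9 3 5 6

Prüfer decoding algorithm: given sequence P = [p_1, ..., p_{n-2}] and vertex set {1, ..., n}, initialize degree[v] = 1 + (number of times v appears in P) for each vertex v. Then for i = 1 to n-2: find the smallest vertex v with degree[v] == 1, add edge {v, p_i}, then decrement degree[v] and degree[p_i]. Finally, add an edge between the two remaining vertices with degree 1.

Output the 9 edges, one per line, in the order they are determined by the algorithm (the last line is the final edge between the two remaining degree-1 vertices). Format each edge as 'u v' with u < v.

Initial degrees: {1:2, 2:1, 3:2, 4:2, 5:2, 6:2, 7:2, 8:1, 9:3, 10:1}
Step 1: smallest deg-1 vertex = 2, p_1 = 4. Add edge {2,4}. Now deg[2]=0, deg[4]=1.
Step 2: smallest deg-1 vertex = 4, p_2 = 9. Add edge {4,9}. Now deg[4]=0, deg[9]=2.
Step 3: smallest deg-1 vertex = 8, p_3 = 7. Add edge {7,8}. Now deg[8]=0, deg[7]=1.
Step 4: smallest deg-1 vertex = 7, p_4 = 1. Add edge {1,7}. Now deg[7]=0, deg[1]=1.
Step 5: smallest deg-1 vertex = 1, p_5 = 9. Add edge {1,9}. Now deg[1]=0, deg[9]=1.
Step 6: smallest deg-1 vertex = 9, p_6 = 3. Add edge {3,9}. Now deg[9]=0, deg[3]=1.
Step 7: smallest deg-1 vertex = 3, p_7 = 5. Add edge {3,5}. Now deg[3]=0, deg[5]=1.
Step 8: smallest deg-1 vertex = 5, p_8 = 6. Add edge {5,6}. Now deg[5]=0, deg[6]=1.
Final: two remaining deg-1 vertices are 6, 10. Add edge {6,10}.

Answer: 2 4
4 9
7 8
1 7
1 9
3 9
3 5
5 6
6 10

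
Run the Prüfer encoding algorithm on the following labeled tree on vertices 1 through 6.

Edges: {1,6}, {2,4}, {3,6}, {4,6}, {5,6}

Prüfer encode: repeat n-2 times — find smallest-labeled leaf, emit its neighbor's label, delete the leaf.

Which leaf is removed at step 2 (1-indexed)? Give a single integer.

Answer: 2

Derivation:
Step 1: current leaves = {1,2,3,5}. Remove leaf 1 (neighbor: 6).
Step 2: current leaves = {2,3,5}. Remove leaf 2 (neighbor: 4).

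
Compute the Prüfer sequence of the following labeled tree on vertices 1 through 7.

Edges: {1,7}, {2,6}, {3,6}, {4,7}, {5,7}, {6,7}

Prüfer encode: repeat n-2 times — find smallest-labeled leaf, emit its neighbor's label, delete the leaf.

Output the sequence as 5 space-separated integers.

Answer: 7 6 6 7 7

Derivation:
Step 1: leaves = {1,2,3,4,5}. Remove smallest leaf 1, emit neighbor 7.
Step 2: leaves = {2,3,4,5}. Remove smallest leaf 2, emit neighbor 6.
Step 3: leaves = {3,4,5}. Remove smallest leaf 3, emit neighbor 6.
Step 4: leaves = {4,5,6}. Remove smallest leaf 4, emit neighbor 7.
Step 5: leaves = {5,6}. Remove smallest leaf 5, emit neighbor 7.
Done: 2 vertices remain (6, 7). Sequence = [7 6 6 7 7]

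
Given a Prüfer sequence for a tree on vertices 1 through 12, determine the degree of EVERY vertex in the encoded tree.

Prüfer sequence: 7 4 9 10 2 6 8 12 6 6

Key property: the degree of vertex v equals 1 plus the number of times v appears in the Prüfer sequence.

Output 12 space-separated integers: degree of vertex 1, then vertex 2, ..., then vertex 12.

p_1 = 7: count[7] becomes 1
p_2 = 4: count[4] becomes 1
p_3 = 9: count[9] becomes 1
p_4 = 10: count[10] becomes 1
p_5 = 2: count[2] becomes 1
p_6 = 6: count[6] becomes 1
p_7 = 8: count[8] becomes 1
p_8 = 12: count[12] becomes 1
p_9 = 6: count[6] becomes 2
p_10 = 6: count[6] becomes 3
Degrees (1 + count): deg[1]=1+0=1, deg[2]=1+1=2, deg[3]=1+0=1, deg[4]=1+1=2, deg[5]=1+0=1, deg[6]=1+3=4, deg[7]=1+1=2, deg[8]=1+1=2, deg[9]=1+1=2, deg[10]=1+1=2, deg[11]=1+0=1, deg[12]=1+1=2

Answer: 1 2 1 2 1 4 2 2 2 2 1 2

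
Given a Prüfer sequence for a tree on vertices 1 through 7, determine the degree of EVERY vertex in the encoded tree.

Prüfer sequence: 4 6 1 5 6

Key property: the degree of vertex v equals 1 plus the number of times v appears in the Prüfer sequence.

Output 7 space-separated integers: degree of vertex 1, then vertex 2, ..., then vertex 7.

Answer: 2 1 1 2 2 3 1

Derivation:
p_1 = 4: count[4] becomes 1
p_2 = 6: count[6] becomes 1
p_3 = 1: count[1] becomes 1
p_4 = 5: count[5] becomes 1
p_5 = 6: count[6] becomes 2
Degrees (1 + count): deg[1]=1+1=2, deg[2]=1+0=1, deg[3]=1+0=1, deg[4]=1+1=2, deg[5]=1+1=2, deg[6]=1+2=3, deg[7]=1+0=1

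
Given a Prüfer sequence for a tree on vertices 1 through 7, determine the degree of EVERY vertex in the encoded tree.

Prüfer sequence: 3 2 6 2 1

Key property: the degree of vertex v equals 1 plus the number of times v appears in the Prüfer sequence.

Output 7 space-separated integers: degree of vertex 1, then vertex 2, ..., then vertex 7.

p_1 = 3: count[3] becomes 1
p_2 = 2: count[2] becomes 1
p_3 = 6: count[6] becomes 1
p_4 = 2: count[2] becomes 2
p_5 = 1: count[1] becomes 1
Degrees (1 + count): deg[1]=1+1=2, deg[2]=1+2=3, deg[3]=1+1=2, deg[4]=1+0=1, deg[5]=1+0=1, deg[6]=1+1=2, deg[7]=1+0=1

Answer: 2 3 2 1 1 2 1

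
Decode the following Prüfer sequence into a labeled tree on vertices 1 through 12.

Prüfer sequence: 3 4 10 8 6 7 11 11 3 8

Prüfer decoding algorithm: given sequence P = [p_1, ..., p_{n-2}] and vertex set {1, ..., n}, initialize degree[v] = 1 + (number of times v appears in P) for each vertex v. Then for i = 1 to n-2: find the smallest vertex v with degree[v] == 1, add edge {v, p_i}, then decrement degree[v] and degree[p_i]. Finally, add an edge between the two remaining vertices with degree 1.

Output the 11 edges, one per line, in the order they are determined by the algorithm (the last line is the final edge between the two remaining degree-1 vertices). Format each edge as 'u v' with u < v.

Initial degrees: {1:1, 2:1, 3:3, 4:2, 5:1, 6:2, 7:2, 8:3, 9:1, 10:2, 11:3, 12:1}
Step 1: smallest deg-1 vertex = 1, p_1 = 3. Add edge {1,3}. Now deg[1]=0, deg[3]=2.
Step 2: smallest deg-1 vertex = 2, p_2 = 4. Add edge {2,4}. Now deg[2]=0, deg[4]=1.
Step 3: smallest deg-1 vertex = 4, p_3 = 10. Add edge {4,10}. Now deg[4]=0, deg[10]=1.
Step 4: smallest deg-1 vertex = 5, p_4 = 8. Add edge {5,8}. Now deg[5]=0, deg[8]=2.
Step 5: smallest deg-1 vertex = 9, p_5 = 6. Add edge {6,9}. Now deg[9]=0, deg[6]=1.
Step 6: smallest deg-1 vertex = 6, p_6 = 7. Add edge {6,7}. Now deg[6]=0, deg[7]=1.
Step 7: smallest deg-1 vertex = 7, p_7 = 11. Add edge {7,11}. Now deg[7]=0, deg[11]=2.
Step 8: smallest deg-1 vertex = 10, p_8 = 11. Add edge {10,11}. Now deg[10]=0, deg[11]=1.
Step 9: smallest deg-1 vertex = 11, p_9 = 3. Add edge {3,11}. Now deg[11]=0, deg[3]=1.
Step 10: smallest deg-1 vertex = 3, p_10 = 8. Add edge {3,8}. Now deg[3]=0, deg[8]=1.
Final: two remaining deg-1 vertices are 8, 12. Add edge {8,12}.

Answer: 1 3
2 4
4 10
5 8
6 9
6 7
7 11
10 11
3 11
3 8
8 12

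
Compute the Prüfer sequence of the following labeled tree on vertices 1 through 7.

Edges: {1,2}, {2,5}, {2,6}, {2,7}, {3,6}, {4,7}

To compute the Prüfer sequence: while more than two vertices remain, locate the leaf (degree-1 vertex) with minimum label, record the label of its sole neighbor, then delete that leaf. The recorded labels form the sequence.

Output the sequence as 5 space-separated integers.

Answer: 2 6 7 2 2

Derivation:
Step 1: leaves = {1,3,4,5}. Remove smallest leaf 1, emit neighbor 2.
Step 2: leaves = {3,4,5}. Remove smallest leaf 3, emit neighbor 6.
Step 3: leaves = {4,5,6}. Remove smallest leaf 4, emit neighbor 7.
Step 4: leaves = {5,6,7}. Remove smallest leaf 5, emit neighbor 2.
Step 5: leaves = {6,7}. Remove smallest leaf 6, emit neighbor 2.
Done: 2 vertices remain (2, 7). Sequence = [2 6 7 2 2]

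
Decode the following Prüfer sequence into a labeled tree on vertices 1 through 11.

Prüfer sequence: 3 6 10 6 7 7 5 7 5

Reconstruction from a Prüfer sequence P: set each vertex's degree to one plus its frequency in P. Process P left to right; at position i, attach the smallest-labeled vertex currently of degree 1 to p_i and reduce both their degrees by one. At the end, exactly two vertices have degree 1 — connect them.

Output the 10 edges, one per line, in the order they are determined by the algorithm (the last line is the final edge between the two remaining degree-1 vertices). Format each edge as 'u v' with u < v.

Initial degrees: {1:1, 2:1, 3:2, 4:1, 5:3, 6:3, 7:4, 8:1, 9:1, 10:2, 11:1}
Step 1: smallest deg-1 vertex = 1, p_1 = 3. Add edge {1,3}. Now deg[1]=0, deg[3]=1.
Step 2: smallest deg-1 vertex = 2, p_2 = 6. Add edge {2,6}. Now deg[2]=0, deg[6]=2.
Step 3: smallest deg-1 vertex = 3, p_3 = 10. Add edge {3,10}. Now deg[3]=0, deg[10]=1.
Step 4: smallest deg-1 vertex = 4, p_4 = 6. Add edge {4,6}. Now deg[4]=0, deg[6]=1.
Step 5: smallest deg-1 vertex = 6, p_5 = 7. Add edge {6,7}. Now deg[6]=0, deg[7]=3.
Step 6: smallest deg-1 vertex = 8, p_6 = 7. Add edge {7,8}. Now deg[8]=0, deg[7]=2.
Step 7: smallest deg-1 vertex = 9, p_7 = 5. Add edge {5,9}. Now deg[9]=0, deg[5]=2.
Step 8: smallest deg-1 vertex = 10, p_8 = 7. Add edge {7,10}. Now deg[10]=0, deg[7]=1.
Step 9: smallest deg-1 vertex = 7, p_9 = 5. Add edge {5,7}. Now deg[7]=0, deg[5]=1.
Final: two remaining deg-1 vertices are 5, 11. Add edge {5,11}.

Answer: 1 3
2 6
3 10
4 6
6 7
7 8
5 9
7 10
5 7
5 11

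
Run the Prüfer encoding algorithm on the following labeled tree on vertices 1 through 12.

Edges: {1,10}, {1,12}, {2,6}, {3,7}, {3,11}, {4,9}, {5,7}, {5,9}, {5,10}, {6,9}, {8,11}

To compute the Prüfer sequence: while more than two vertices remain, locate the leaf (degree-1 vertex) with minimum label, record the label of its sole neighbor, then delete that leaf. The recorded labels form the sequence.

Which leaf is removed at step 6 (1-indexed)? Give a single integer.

Answer: 11

Derivation:
Step 1: current leaves = {2,4,8,12}. Remove leaf 2 (neighbor: 6).
Step 2: current leaves = {4,6,8,12}. Remove leaf 4 (neighbor: 9).
Step 3: current leaves = {6,8,12}. Remove leaf 6 (neighbor: 9).
Step 4: current leaves = {8,9,12}. Remove leaf 8 (neighbor: 11).
Step 5: current leaves = {9,11,12}. Remove leaf 9 (neighbor: 5).
Step 6: current leaves = {11,12}. Remove leaf 11 (neighbor: 3).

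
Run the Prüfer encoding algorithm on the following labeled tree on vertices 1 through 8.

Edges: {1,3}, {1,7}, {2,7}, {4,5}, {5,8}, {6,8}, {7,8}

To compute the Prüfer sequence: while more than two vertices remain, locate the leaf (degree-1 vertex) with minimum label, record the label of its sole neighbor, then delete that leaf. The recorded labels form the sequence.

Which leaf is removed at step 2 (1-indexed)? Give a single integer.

Answer: 3

Derivation:
Step 1: current leaves = {2,3,4,6}. Remove leaf 2 (neighbor: 7).
Step 2: current leaves = {3,4,6}. Remove leaf 3 (neighbor: 1).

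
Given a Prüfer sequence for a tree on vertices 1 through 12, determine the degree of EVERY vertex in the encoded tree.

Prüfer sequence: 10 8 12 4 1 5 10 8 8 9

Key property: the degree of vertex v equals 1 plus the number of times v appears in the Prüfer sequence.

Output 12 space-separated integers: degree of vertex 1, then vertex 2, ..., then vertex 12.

Answer: 2 1 1 2 2 1 1 4 2 3 1 2

Derivation:
p_1 = 10: count[10] becomes 1
p_2 = 8: count[8] becomes 1
p_3 = 12: count[12] becomes 1
p_4 = 4: count[4] becomes 1
p_5 = 1: count[1] becomes 1
p_6 = 5: count[5] becomes 1
p_7 = 10: count[10] becomes 2
p_8 = 8: count[8] becomes 2
p_9 = 8: count[8] becomes 3
p_10 = 9: count[9] becomes 1
Degrees (1 + count): deg[1]=1+1=2, deg[2]=1+0=1, deg[3]=1+0=1, deg[4]=1+1=2, deg[5]=1+1=2, deg[6]=1+0=1, deg[7]=1+0=1, deg[8]=1+3=4, deg[9]=1+1=2, deg[10]=1+2=3, deg[11]=1+0=1, deg[12]=1+1=2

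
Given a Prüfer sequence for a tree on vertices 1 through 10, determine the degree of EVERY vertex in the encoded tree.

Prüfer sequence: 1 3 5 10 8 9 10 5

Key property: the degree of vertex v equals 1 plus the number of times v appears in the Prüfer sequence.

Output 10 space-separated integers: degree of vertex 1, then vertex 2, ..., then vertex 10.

p_1 = 1: count[1] becomes 1
p_2 = 3: count[3] becomes 1
p_3 = 5: count[5] becomes 1
p_4 = 10: count[10] becomes 1
p_5 = 8: count[8] becomes 1
p_6 = 9: count[9] becomes 1
p_7 = 10: count[10] becomes 2
p_8 = 5: count[5] becomes 2
Degrees (1 + count): deg[1]=1+1=2, deg[2]=1+0=1, deg[3]=1+1=2, deg[4]=1+0=1, deg[5]=1+2=3, deg[6]=1+0=1, deg[7]=1+0=1, deg[8]=1+1=2, deg[9]=1+1=2, deg[10]=1+2=3

Answer: 2 1 2 1 3 1 1 2 2 3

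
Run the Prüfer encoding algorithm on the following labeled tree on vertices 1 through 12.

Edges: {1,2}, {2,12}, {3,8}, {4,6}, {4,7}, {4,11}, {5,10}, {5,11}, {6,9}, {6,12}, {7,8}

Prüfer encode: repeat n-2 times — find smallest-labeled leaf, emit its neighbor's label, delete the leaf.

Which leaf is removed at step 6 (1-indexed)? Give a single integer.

Answer: 9

Derivation:
Step 1: current leaves = {1,3,9,10}. Remove leaf 1 (neighbor: 2).
Step 2: current leaves = {2,3,9,10}. Remove leaf 2 (neighbor: 12).
Step 3: current leaves = {3,9,10,12}. Remove leaf 3 (neighbor: 8).
Step 4: current leaves = {8,9,10,12}. Remove leaf 8 (neighbor: 7).
Step 5: current leaves = {7,9,10,12}. Remove leaf 7 (neighbor: 4).
Step 6: current leaves = {9,10,12}. Remove leaf 9 (neighbor: 6).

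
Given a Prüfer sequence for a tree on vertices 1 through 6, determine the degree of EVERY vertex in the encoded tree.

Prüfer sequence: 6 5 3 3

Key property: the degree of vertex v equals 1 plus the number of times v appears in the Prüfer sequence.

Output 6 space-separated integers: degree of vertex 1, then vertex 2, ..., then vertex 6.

Answer: 1 1 3 1 2 2

Derivation:
p_1 = 6: count[6] becomes 1
p_2 = 5: count[5] becomes 1
p_3 = 3: count[3] becomes 1
p_4 = 3: count[3] becomes 2
Degrees (1 + count): deg[1]=1+0=1, deg[2]=1+0=1, deg[3]=1+2=3, deg[4]=1+0=1, deg[5]=1+1=2, deg[6]=1+1=2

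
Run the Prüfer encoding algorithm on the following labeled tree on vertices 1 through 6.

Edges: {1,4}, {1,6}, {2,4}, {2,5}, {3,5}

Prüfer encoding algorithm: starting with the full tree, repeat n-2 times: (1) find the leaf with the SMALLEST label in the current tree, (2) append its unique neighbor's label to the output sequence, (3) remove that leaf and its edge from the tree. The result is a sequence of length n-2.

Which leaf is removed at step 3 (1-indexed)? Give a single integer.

Answer: 2

Derivation:
Step 1: current leaves = {3,6}. Remove leaf 3 (neighbor: 5).
Step 2: current leaves = {5,6}. Remove leaf 5 (neighbor: 2).
Step 3: current leaves = {2,6}. Remove leaf 2 (neighbor: 4).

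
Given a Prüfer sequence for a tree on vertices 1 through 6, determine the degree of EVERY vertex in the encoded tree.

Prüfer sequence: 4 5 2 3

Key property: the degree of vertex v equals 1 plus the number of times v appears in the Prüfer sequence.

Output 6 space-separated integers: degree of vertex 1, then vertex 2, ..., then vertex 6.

Answer: 1 2 2 2 2 1

Derivation:
p_1 = 4: count[4] becomes 1
p_2 = 5: count[5] becomes 1
p_3 = 2: count[2] becomes 1
p_4 = 3: count[3] becomes 1
Degrees (1 + count): deg[1]=1+0=1, deg[2]=1+1=2, deg[3]=1+1=2, deg[4]=1+1=2, deg[5]=1+1=2, deg[6]=1+0=1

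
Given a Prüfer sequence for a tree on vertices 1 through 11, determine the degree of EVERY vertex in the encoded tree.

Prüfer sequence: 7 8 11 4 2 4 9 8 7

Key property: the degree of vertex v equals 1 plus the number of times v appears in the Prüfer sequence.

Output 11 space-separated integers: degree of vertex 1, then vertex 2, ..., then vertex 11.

p_1 = 7: count[7] becomes 1
p_2 = 8: count[8] becomes 1
p_3 = 11: count[11] becomes 1
p_4 = 4: count[4] becomes 1
p_5 = 2: count[2] becomes 1
p_6 = 4: count[4] becomes 2
p_7 = 9: count[9] becomes 1
p_8 = 8: count[8] becomes 2
p_9 = 7: count[7] becomes 2
Degrees (1 + count): deg[1]=1+0=1, deg[2]=1+1=2, deg[3]=1+0=1, deg[4]=1+2=3, deg[5]=1+0=1, deg[6]=1+0=1, deg[7]=1+2=3, deg[8]=1+2=3, deg[9]=1+1=2, deg[10]=1+0=1, deg[11]=1+1=2

Answer: 1 2 1 3 1 1 3 3 2 1 2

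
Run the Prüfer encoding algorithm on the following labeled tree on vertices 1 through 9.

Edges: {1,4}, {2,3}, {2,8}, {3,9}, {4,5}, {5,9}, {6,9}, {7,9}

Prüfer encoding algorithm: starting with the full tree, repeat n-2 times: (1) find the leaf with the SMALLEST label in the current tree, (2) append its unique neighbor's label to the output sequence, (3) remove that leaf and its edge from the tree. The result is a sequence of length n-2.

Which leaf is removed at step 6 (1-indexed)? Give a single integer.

Answer: 8

Derivation:
Step 1: current leaves = {1,6,7,8}. Remove leaf 1 (neighbor: 4).
Step 2: current leaves = {4,6,7,8}. Remove leaf 4 (neighbor: 5).
Step 3: current leaves = {5,6,7,8}. Remove leaf 5 (neighbor: 9).
Step 4: current leaves = {6,7,8}. Remove leaf 6 (neighbor: 9).
Step 5: current leaves = {7,8}. Remove leaf 7 (neighbor: 9).
Step 6: current leaves = {8,9}. Remove leaf 8 (neighbor: 2).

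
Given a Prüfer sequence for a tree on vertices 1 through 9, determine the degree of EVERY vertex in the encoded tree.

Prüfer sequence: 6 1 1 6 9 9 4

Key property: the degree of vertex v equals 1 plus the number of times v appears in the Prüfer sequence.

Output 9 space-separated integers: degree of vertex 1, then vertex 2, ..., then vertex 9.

Answer: 3 1 1 2 1 3 1 1 3

Derivation:
p_1 = 6: count[6] becomes 1
p_2 = 1: count[1] becomes 1
p_3 = 1: count[1] becomes 2
p_4 = 6: count[6] becomes 2
p_5 = 9: count[9] becomes 1
p_6 = 9: count[9] becomes 2
p_7 = 4: count[4] becomes 1
Degrees (1 + count): deg[1]=1+2=3, deg[2]=1+0=1, deg[3]=1+0=1, deg[4]=1+1=2, deg[5]=1+0=1, deg[6]=1+2=3, deg[7]=1+0=1, deg[8]=1+0=1, deg[9]=1+2=3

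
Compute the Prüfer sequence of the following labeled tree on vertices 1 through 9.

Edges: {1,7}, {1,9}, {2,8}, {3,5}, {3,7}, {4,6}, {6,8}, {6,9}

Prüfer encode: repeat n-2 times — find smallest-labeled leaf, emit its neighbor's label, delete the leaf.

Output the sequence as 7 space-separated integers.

Answer: 8 6 3 7 1 9 6

Derivation:
Step 1: leaves = {2,4,5}. Remove smallest leaf 2, emit neighbor 8.
Step 2: leaves = {4,5,8}. Remove smallest leaf 4, emit neighbor 6.
Step 3: leaves = {5,8}. Remove smallest leaf 5, emit neighbor 3.
Step 4: leaves = {3,8}. Remove smallest leaf 3, emit neighbor 7.
Step 5: leaves = {7,8}. Remove smallest leaf 7, emit neighbor 1.
Step 6: leaves = {1,8}. Remove smallest leaf 1, emit neighbor 9.
Step 7: leaves = {8,9}. Remove smallest leaf 8, emit neighbor 6.
Done: 2 vertices remain (6, 9). Sequence = [8 6 3 7 1 9 6]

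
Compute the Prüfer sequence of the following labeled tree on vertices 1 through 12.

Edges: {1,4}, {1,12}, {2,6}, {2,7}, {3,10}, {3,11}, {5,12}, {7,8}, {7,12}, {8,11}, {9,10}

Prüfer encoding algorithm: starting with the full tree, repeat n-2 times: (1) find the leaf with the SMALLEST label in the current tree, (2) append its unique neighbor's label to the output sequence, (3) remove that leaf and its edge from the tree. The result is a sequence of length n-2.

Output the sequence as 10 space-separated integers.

Answer: 1 12 12 2 7 10 3 11 8 7

Derivation:
Step 1: leaves = {4,5,6,9}. Remove smallest leaf 4, emit neighbor 1.
Step 2: leaves = {1,5,6,9}. Remove smallest leaf 1, emit neighbor 12.
Step 3: leaves = {5,6,9}. Remove smallest leaf 5, emit neighbor 12.
Step 4: leaves = {6,9,12}. Remove smallest leaf 6, emit neighbor 2.
Step 5: leaves = {2,9,12}. Remove smallest leaf 2, emit neighbor 7.
Step 6: leaves = {9,12}. Remove smallest leaf 9, emit neighbor 10.
Step 7: leaves = {10,12}. Remove smallest leaf 10, emit neighbor 3.
Step 8: leaves = {3,12}. Remove smallest leaf 3, emit neighbor 11.
Step 9: leaves = {11,12}. Remove smallest leaf 11, emit neighbor 8.
Step 10: leaves = {8,12}. Remove smallest leaf 8, emit neighbor 7.
Done: 2 vertices remain (7, 12). Sequence = [1 12 12 2 7 10 3 11 8 7]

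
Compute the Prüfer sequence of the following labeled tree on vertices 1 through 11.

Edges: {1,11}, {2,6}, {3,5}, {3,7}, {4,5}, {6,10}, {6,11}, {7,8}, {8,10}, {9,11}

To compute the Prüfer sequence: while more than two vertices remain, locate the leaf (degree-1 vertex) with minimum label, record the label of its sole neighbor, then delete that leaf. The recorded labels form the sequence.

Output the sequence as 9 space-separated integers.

Step 1: leaves = {1,2,4,9}. Remove smallest leaf 1, emit neighbor 11.
Step 2: leaves = {2,4,9}. Remove smallest leaf 2, emit neighbor 6.
Step 3: leaves = {4,9}. Remove smallest leaf 4, emit neighbor 5.
Step 4: leaves = {5,9}. Remove smallest leaf 5, emit neighbor 3.
Step 5: leaves = {3,9}. Remove smallest leaf 3, emit neighbor 7.
Step 6: leaves = {7,9}. Remove smallest leaf 7, emit neighbor 8.
Step 7: leaves = {8,9}. Remove smallest leaf 8, emit neighbor 10.
Step 8: leaves = {9,10}. Remove smallest leaf 9, emit neighbor 11.
Step 9: leaves = {10,11}. Remove smallest leaf 10, emit neighbor 6.
Done: 2 vertices remain (6, 11). Sequence = [11 6 5 3 7 8 10 11 6]

Answer: 11 6 5 3 7 8 10 11 6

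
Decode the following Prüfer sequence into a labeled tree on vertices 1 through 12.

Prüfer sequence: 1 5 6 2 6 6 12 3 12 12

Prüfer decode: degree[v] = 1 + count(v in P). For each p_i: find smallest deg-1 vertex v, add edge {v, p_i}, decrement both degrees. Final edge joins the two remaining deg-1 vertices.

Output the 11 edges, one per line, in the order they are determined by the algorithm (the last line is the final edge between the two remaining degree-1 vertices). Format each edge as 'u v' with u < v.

Initial degrees: {1:2, 2:2, 3:2, 4:1, 5:2, 6:4, 7:1, 8:1, 9:1, 10:1, 11:1, 12:4}
Step 1: smallest deg-1 vertex = 4, p_1 = 1. Add edge {1,4}. Now deg[4]=0, deg[1]=1.
Step 2: smallest deg-1 vertex = 1, p_2 = 5. Add edge {1,5}. Now deg[1]=0, deg[5]=1.
Step 3: smallest deg-1 vertex = 5, p_3 = 6. Add edge {5,6}. Now deg[5]=0, deg[6]=3.
Step 4: smallest deg-1 vertex = 7, p_4 = 2. Add edge {2,7}. Now deg[7]=0, deg[2]=1.
Step 5: smallest deg-1 vertex = 2, p_5 = 6. Add edge {2,6}. Now deg[2]=0, deg[6]=2.
Step 6: smallest deg-1 vertex = 8, p_6 = 6. Add edge {6,8}. Now deg[8]=0, deg[6]=1.
Step 7: smallest deg-1 vertex = 6, p_7 = 12. Add edge {6,12}. Now deg[6]=0, deg[12]=3.
Step 8: smallest deg-1 vertex = 9, p_8 = 3. Add edge {3,9}. Now deg[9]=0, deg[3]=1.
Step 9: smallest deg-1 vertex = 3, p_9 = 12. Add edge {3,12}. Now deg[3]=0, deg[12]=2.
Step 10: smallest deg-1 vertex = 10, p_10 = 12. Add edge {10,12}. Now deg[10]=0, deg[12]=1.
Final: two remaining deg-1 vertices are 11, 12. Add edge {11,12}.

Answer: 1 4
1 5
5 6
2 7
2 6
6 8
6 12
3 9
3 12
10 12
11 12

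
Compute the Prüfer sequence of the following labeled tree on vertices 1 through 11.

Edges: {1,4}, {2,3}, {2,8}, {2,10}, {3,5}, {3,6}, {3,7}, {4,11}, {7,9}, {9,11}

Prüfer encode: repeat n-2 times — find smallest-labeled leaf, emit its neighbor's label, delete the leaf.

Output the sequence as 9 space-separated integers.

Answer: 4 11 3 3 2 2 3 7 9

Derivation:
Step 1: leaves = {1,5,6,8,10}. Remove smallest leaf 1, emit neighbor 4.
Step 2: leaves = {4,5,6,8,10}. Remove smallest leaf 4, emit neighbor 11.
Step 3: leaves = {5,6,8,10,11}. Remove smallest leaf 5, emit neighbor 3.
Step 4: leaves = {6,8,10,11}. Remove smallest leaf 6, emit neighbor 3.
Step 5: leaves = {8,10,11}. Remove smallest leaf 8, emit neighbor 2.
Step 6: leaves = {10,11}. Remove smallest leaf 10, emit neighbor 2.
Step 7: leaves = {2,11}. Remove smallest leaf 2, emit neighbor 3.
Step 8: leaves = {3,11}. Remove smallest leaf 3, emit neighbor 7.
Step 9: leaves = {7,11}. Remove smallest leaf 7, emit neighbor 9.
Done: 2 vertices remain (9, 11). Sequence = [4 11 3 3 2 2 3 7 9]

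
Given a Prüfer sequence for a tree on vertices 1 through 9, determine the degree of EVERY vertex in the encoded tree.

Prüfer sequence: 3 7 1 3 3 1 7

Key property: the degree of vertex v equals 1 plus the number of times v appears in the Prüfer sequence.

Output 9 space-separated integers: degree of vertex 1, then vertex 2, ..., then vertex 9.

Answer: 3 1 4 1 1 1 3 1 1

Derivation:
p_1 = 3: count[3] becomes 1
p_2 = 7: count[7] becomes 1
p_3 = 1: count[1] becomes 1
p_4 = 3: count[3] becomes 2
p_5 = 3: count[3] becomes 3
p_6 = 1: count[1] becomes 2
p_7 = 7: count[7] becomes 2
Degrees (1 + count): deg[1]=1+2=3, deg[2]=1+0=1, deg[3]=1+3=4, deg[4]=1+0=1, deg[5]=1+0=1, deg[6]=1+0=1, deg[7]=1+2=3, deg[8]=1+0=1, deg[9]=1+0=1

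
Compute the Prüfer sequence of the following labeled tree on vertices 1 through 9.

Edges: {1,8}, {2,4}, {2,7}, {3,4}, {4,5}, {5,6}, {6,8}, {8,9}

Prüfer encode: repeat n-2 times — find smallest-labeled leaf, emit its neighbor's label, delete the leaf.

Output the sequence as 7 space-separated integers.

Answer: 8 4 2 4 5 6 8

Derivation:
Step 1: leaves = {1,3,7,9}. Remove smallest leaf 1, emit neighbor 8.
Step 2: leaves = {3,7,9}. Remove smallest leaf 3, emit neighbor 4.
Step 3: leaves = {7,9}. Remove smallest leaf 7, emit neighbor 2.
Step 4: leaves = {2,9}. Remove smallest leaf 2, emit neighbor 4.
Step 5: leaves = {4,9}. Remove smallest leaf 4, emit neighbor 5.
Step 6: leaves = {5,9}. Remove smallest leaf 5, emit neighbor 6.
Step 7: leaves = {6,9}. Remove smallest leaf 6, emit neighbor 8.
Done: 2 vertices remain (8, 9). Sequence = [8 4 2 4 5 6 8]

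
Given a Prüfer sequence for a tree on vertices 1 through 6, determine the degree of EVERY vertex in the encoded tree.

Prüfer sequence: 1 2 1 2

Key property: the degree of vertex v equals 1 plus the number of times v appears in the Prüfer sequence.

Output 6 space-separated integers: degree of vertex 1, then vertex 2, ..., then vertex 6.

Answer: 3 3 1 1 1 1

Derivation:
p_1 = 1: count[1] becomes 1
p_2 = 2: count[2] becomes 1
p_3 = 1: count[1] becomes 2
p_4 = 2: count[2] becomes 2
Degrees (1 + count): deg[1]=1+2=3, deg[2]=1+2=3, deg[3]=1+0=1, deg[4]=1+0=1, deg[5]=1+0=1, deg[6]=1+0=1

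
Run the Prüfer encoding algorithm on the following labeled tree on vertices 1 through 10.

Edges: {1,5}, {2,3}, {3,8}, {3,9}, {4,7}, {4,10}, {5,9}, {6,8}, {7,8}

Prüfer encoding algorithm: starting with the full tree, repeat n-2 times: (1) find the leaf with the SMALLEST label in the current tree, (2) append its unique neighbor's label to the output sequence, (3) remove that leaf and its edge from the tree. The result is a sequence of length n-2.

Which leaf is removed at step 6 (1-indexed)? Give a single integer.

Answer: 3

Derivation:
Step 1: current leaves = {1,2,6,10}. Remove leaf 1 (neighbor: 5).
Step 2: current leaves = {2,5,6,10}. Remove leaf 2 (neighbor: 3).
Step 3: current leaves = {5,6,10}. Remove leaf 5 (neighbor: 9).
Step 4: current leaves = {6,9,10}. Remove leaf 6 (neighbor: 8).
Step 5: current leaves = {9,10}. Remove leaf 9 (neighbor: 3).
Step 6: current leaves = {3,10}. Remove leaf 3 (neighbor: 8).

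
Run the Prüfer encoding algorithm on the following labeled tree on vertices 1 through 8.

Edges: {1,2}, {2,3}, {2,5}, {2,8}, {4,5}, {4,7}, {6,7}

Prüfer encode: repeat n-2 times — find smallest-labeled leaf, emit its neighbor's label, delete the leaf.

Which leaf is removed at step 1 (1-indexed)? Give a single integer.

Answer: 1

Derivation:
Step 1: current leaves = {1,3,6,8}. Remove leaf 1 (neighbor: 2).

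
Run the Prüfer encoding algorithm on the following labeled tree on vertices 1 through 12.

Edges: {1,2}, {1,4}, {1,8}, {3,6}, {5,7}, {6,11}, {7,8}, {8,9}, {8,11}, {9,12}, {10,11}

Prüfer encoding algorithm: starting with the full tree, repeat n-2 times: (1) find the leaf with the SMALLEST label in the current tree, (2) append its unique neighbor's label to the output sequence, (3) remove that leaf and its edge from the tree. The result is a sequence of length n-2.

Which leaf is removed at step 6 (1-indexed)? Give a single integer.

Answer: 6

Derivation:
Step 1: current leaves = {2,3,4,5,10,12}. Remove leaf 2 (neighbor: 1).
Step 2: current leaves = {3,4,5,10,12}. Remove leaf 3 (neighbor: 6).
Step 3: current leaves = {4,5,6,10,12}. Remove leaf 4 (neighbor: 1).
Step 4: current leaves = {1,5,6,10,12}. Remove leaf 1 (neighbor: 8).
Step 5: current leaves = {5,6,10,12}. Remove leaf 5 (neighbor: 7).
Step 6: current leaves = {6,7,10,12}. Remove leaf 6 (neighbor: 11).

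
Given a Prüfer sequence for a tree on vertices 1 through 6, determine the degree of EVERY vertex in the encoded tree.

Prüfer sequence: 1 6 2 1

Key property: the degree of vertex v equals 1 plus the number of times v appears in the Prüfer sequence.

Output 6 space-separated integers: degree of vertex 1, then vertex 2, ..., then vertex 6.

p_1 = 1: count[1] becomes 1
p_2 = 6: count[6] becomes 1
p_3 = 2: count[2] becomes 1
p_4 = 1: count[1] becomes 2
Degrees (1 + count): deg[1]=1+2=3, deg[2]=1+1=2, deg[3]=1+0=1, deg[4]=1+0=1, deg[5]=1+0=1, deg[6]=1+1=2

Answer: 3 2 1 1 1 2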